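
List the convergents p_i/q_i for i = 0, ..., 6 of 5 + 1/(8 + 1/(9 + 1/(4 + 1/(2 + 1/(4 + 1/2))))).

5/1, 41/8, 374/73, 1537/300, 3448/673, 15329/2992, 34106/6657

Using the convergent recurrence p_i = a_i*p_{i-1} + p_{i-2}, q_i = a_i*q_{i-1} + q_{i-2} with p_{-2}=0, p_{-1}=1, q_{-2}=1, q_{-1}=0:
  i=0: a_0=5, p_0 = 5*1 + 0 = 5, q_0 = 5*0 + 1 = 1.
  i=1: a_1=8, p_1 = 8*5 + 1 = 41, q_1 = 8*1 + 0 = 8.
  i=2: a_2=9, p_2 = 9*41 + 5 = 374, q_2 = 9*8 + 1 = 73.
  i=3: a_3=4, p_3 = 4*374 + 41 = 1537, q_3 = 4*73 + 8 = 300.
  i=4: a_4=2, p_4 = 2*1537 + 374 = 3448, q_4 = 2*300 + 73 = 673.
  i=5: a_5=4, p_5 = 4*3448 + 1537 = 15329, q_5 = 4*673 + 300 = 2992.
  i=6: a_6=2, p_6 = 2*15329 + 3448 = 34106, q_6 = 2*2992 + 673 = 6657.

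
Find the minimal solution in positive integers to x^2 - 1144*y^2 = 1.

First expand sqrt(1144) as a continued fraction. With x_i = (sqrt(1144) + m_i)/d_i and (m_0, d_0) = (0, 1): a_0 = floor(sqrt(1144)) = 33, since 33^2 = 1089 <= 1144 < 1156 = 34^2.
Iterate m_{i+1} = d_i*a_i - m_i, d_{i+1} = (1144 - m_{i+1}^2)/d_i, a_{i+1} = floor((a_0 + m_{i+1})/d_{i+1}):
  m_1 = 1*33 - 0 = 33, d_1 = (1144 - 33^2)/1 = 55/1 = 55, a_1 = floor((33 + 33)/55) = 1.
  m_2 = 55*1 - 33 = 22, d_2 = (1144 - 22^2)/55 = 660/55 = 12, a_2 = floor((33 + 22)/12) = 4.
  m_3 = 12*4 - 22 = 26, d_3 = (1144 - 26^2)/12 = 468/12 = 39, a_3 = floor((33 + 26)/39) = 1.
  m_4 = 39*1 - 26 = 13, d_4 = (1144 - 13^2)/39 = 975/39 = 25, a_4 = floor((33 + 13)/25) = 1.
  m_5 = 25*1 - 13 = 12, d_5 = (1144 - 12^2)/25 = 1000/25 = 40, a_5 = floor((33 + 12)/40) = 1.
  m_6 = 40*1 - 12 = 28, d_6 = (1144 - 28^2)/40 = 360/40 = 9, a_6 = floor((33 + 28)/9) = 6.
  m_7 = 9*6 - 28 = 26, d_7 = (1144 - 26^2)/9 = 468/9 = 52, a_7 = floor((33 + 26)/52) = 1.
  m_8 = 52*1 - 26 = 26, d_8 = (1144 - 26^2)/52 = 468/52 = 9, a_8 = floor((33 + 26)/9) = 6.
  m_9 = 9*6 - 26 = 28, d_9 = (1144 - 28^2)/9 = 360/9 = 40, a_9 = floor((33 + 28)/40) = 1.
  m_10 = 40*1 - 28 = 12, d_10 = (1144 - 12^2)/40 = 1000/40 = 25, a_10 = floor((33 + 12)/25) = 1.
  m_11 = 25*1 - 12 = 13, d_11 = (1144 - 13^2)/25 = 975/25 = 39, a_11 = floor((33 + 13)/39) = 1.
  m_12 = 39*1 - 13 = 26, d_12 = (1144 - 26^2)/39 = 468/39 = 12, a_12 = floor((33 + 26)/12) = 4.
  m_13 = 12*4 - 26 = 22, d_13 = (1144 - 22^2)/12 = 660/12 = 55, a_13 = floor((33 + 22)/55) = 1.
  m_14 = 55*1 - 22 = 33, d_14 = (1144 - 33^2)/55 = 55/55 = 1, a_14 = floor((33 + 33)/1) = 66.
  m_15 = 1*66 - 33 = 33, d_15 = (1144 - 33^2)/1 = 55/1 = 55: (m_15, d_15) = (m_1, d_1) = (33, 55), so from here the quotients repeat a_1, ..., a_14; the period length is 14.
So sqrt(1144) = [33; (1, 4, 1, 1, 1, 6, 1, 6, 1, 1, 1, 4, 1, 66)] with period length k = 14.
k is even, so the fundamental solution of x^2 - 1144y^2 = 1 is (p_{k-1}, q_{k-1}) = (p_13, q_13); compute convergents through index 13.
Convergents (p_i = a_i*p_{i-1} + p_{i-2}, q_i = a_i*q_{i-1} + q_{i-2} with p_{-2}=0, p_{-1}=1, q_{-2}=1, q_{-1}=0):
  i=0: a_0=33, p_0 = 33*1 + 0 = 33, q_0 = 33*0 + 1 = 1.
  i=1: a_1=1, p_1 = 1*33 + 1 = 34, q_1 = 1*1 + 0 = 1.
  i=2: a_2=4, p_2 = 4*34 + 33 = 169, q_2 = 4*1 + 1 = 5.
  i=3: a_3=1, p_3 = 1*169 + 34 = 203, q_3 = 1*5 + 1 = 6.
  i=4: a_4=1, p_4 = 1*203 + 169 = 372, q_4 = 1*6 + 5 = 11.
  i=5: a_5=1, p_5 = 1*372 + 203 = 575, q_5 = 1*11 + 6 = 17.
  i=6: a_6=6, p_6 = 6*575 + 372 = 3822, q_6 = 6*17 + 11 = 113.
  i=7: a_7=1, p_7 = 1*3822 + 575 = 4397, q_7 = 1*113 + 17 = 130.
  i=8: a_8=6, p_8 = 6*4397 + 3822 = 30204, q_8 = 6*130 + 113 = 893.
  i=9: a_9=1, p_9 = 1*30204 + 4397 = 34601, q_9 = 1*893 + 130 = 1023.
  i=10: a_10=1, p_10 = 1*34601 + 30204 = 64805, q_10 = 1*1023 + 893 = 1916.
  i=11: a_11=1, p_11 = 1*64805 + 34601 = 99406, q_11 = 1*1916 + 1023 = 2939.
  i=12: a_12=4, p_12 = 4*99406 + 64805 = 462429, q_12 = 4*2939 + 1916 = 13672.
  i=13: a_13=1, p_13 = 1*462429 + 99406 = 561835, q_13 = 1*13672 + 2939 = 16611.
Check: 561835^2 - 1144*16611^2 = 315658567225 - 315658567224 = 1, so (x, y) = (561835, 16611) solves the equation, and by the theorem it is the least positive solution.

(x, y) = (561835, 16611)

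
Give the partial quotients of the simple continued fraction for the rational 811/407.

Run the Euclidean algorithm on 811 and 407; the successive quotients are the partial quotients a_0, a_1, ... (each step inverts the fractional part left over by the previous one):
  811 = 1*407 + 404, so a_0 = 1.
  407 = 1*404 + 3, so a_1 = 1.
  404 = 134*3 + 2, so a_2 = 134.
  3 = 1*2 + 1, so a_3 = 1.
  2 = 2*1 + 0, so a_4 = 2.
The remainder reaches 0 after 5 divisions, so the expansion has 5 partial quotients, read off in order.

[1; 1, 134, 1, 2]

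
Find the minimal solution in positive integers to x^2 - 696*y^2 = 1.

First expand sqrt(696) as a continued fraction. With x_i = (sqrt(696) + m_i)/d_i and (m_0, d_0) = (0, 1): a_0 = floor(sqrt(696)) = 26, since 26^2 = 676 <= 696 < 729 = 27^2.
Iterate m_{i+1} = d_i*a_i - m_i, d_{i+1} = (696 - m_{i+1}^2)/d_i, a_{i+1} = floor((a_0 + m_{i+1})/d_{i+1}):
  m_1 = 1*26 - 0 = 26, d_1 = (696 - 26^2)/1 = 20/1 = 20, a_1 = floor((26 + 26)/20) = 2.
  m_2 = 20*2 - 26 = 14, d_2 = (696 - 14^2)/20 = 500/20 = 25, a_2 = floor((26 + 14)/25) = 1.
  m_3 = 25*1 - 14 = 11, d_3 = (696 - 11^2)/25 = 575/25 = 23, a_3 = floor((26 + 11)/23) = 1.
  m_4 = 23*1 - 11 = 12, d_4 = (696 - 12^2)/23 = 552/23 = 24, a_4 = floor((26 + 12)/24) = 1.
  m_5 = 24*1 - 12 = 12, d_5 = (696 - 12^2)/24 = 552/24 = 23, a_5 = floor((26 + 12)/23) = 1.
  m_6 = 23*1 - 12 = 11, d_6 = (696 - 11^2)/23 = 575/23 = 25, a_6 = floor((26 + 11)/25) = 1.
  m_7 = 25*1 - 11 = 14, d_7 = (696 - 14^2)/25 = 500/25 = 20, a_7 = floor((26 + 14)/20) = 2.
  m_8 = 20*2 - 14 = 26, d_8 = (696 - 26^2)/20 = 20/20 = 1, a_8 = floor((26 + 26)/1) = 52.
  m_9 = 1*52 - 26 = 26, d_9 = (696 - 26^2)/1 = 20/1 = 20: (m_9, d_9) = (m_1, d_1) = (26, 20), so from here the quotients repeat a_1, ..., a_8; the period length is 8.
So sqrt(696) = [26; (2, 1, 1, 1, 1, 1, 2, 52)] with period length k = 8.
k is even, so the fundamental solution of x^2 - 696y^2 = 1 is (p_{k-1}, q_{k-1}) = (p_7, q_7); compute convergents through index 7.
Convergents (p_i = a_i*p_{i-1} + p_{i-2}, q_i = a_i*q_{i-1} + q_{i-2} with p_{-2}=0, p_{-1}=1, q_{-2}=1, q_{-1}=0):
  i=0: a_0=26, p_0 = 26*1 + 0 = 26, q_0 = 26*0 + 1 = 1.
  i=1: a_1=2, p_1 = 2*26 + 1 = 53, q_1 = 2*1 + 0 = 2.
  i=2: a_2=1, p_2 = 1*53 + 26 = 79, q_2 = 1*2 + 1 = 3.
  i=3: a_3=1, p_3 = 1*79 + 53 = 132, q_3 = 1*3 + 2 = 5.
  i=4: a_4=1, p_4 = 1*132 + 79 = 211, q_4 = 1*5 + 3 = 8.
  i=5: a_5=1, p_5 = 1*211 + 132 = 343, q_5 = 1*8 + 5 = 13.
  i=6: a_6=1, p_6 = 1*343 + 211 = 554, q_6 = 1*13 + 8 = 21.
  i=7: a_7=2, p_7 = 2*554 + 343 = 1451, q_7 = 2*21 + 13 = 55.
Check: 1451^2 - 696*55^2 = 2105401 - 2105400 = 1, so (x, y) = (1451, 55) solves the equation, and by the theorem it is the least positive solution.

(x, y) = (1451, 55)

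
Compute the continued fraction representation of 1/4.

Run the Euclidean algorithm on 1 and 4; the successive quotients are the partial quotients a_0, a_1, ... (each step inverts the fractional part left over by the previous one):
  1 = 0*4 + 1, so a_0 = 0.
  4 = 4*1 + 0, so a_1 = 4.
The remainder reaches 0 after 2 divisions, so the expansion has 2 partial quotients, read off in order.

[0; 4]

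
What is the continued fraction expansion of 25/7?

[3; 1, 1, 3]

Run the Euclidean algorithm on 25 and 7; the successive quotients are the partial quotients a_0, a_1, ... (each step inverts the fractional part left over by the previous one):
  25 = 3*7 + 4, so a_0 = 3.
  7 = 1*4 + 3, so a_1 = 1.
  4 = 1*3 + 1, so a_2 = 1.
  3 = 3*1 + 0, so a_3 = 3.
The remainder reaches 0 after 4 divisions, so the expansion has 4 partial quotients, read off in order.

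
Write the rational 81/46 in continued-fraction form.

[1; 1, 3, 5, 2]

Run the Euclidean algorithm on 81 and 46; the successive quotients are the partial quotients a_0, a_1, ... (each step inverts the fractional part left over by the previous one):
  81 = 1*46 + 35, so a_0 = 1.
  46 = 1*35 + 11, so a_1 = 1.
  35 = 3*11 + 2, so a_2 = 3.
  11 = 5*2 + 1, so a_3 = 5.
  2 = 2*1 + 0, so a_4 = 2.
The remainder reaches 0 after 5 divisions, so the expansion has 5 partial quotients, read off in order.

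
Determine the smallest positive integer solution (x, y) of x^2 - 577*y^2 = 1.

(x, y) = (1153, 48)

First expand sqrt(577) as a continued fraction. With x_i = (sqrt(577) + m_i)/d_i and (m_0, d_0) = (0, 1): a_0 = floor(sqrt(577)) = 24, since 24^2 = 576 <= 577 < 625 = 25^2.
Iterate m_{i+1} = d_i*a_i - m_i, d_{i+1} = (577 - m_{i+1}^2)/d_i, a_{i+1} = floor((a_0 + m_{i+1})/d_{i+1}):
  m_1 = 1*24 - 0 = 24, d_1 = (577 - 24^2)/1 = 1/1 = 1, a_1 = floor((24 + 24)/1) = 48.
  m_2 = 1*48 - 24 = 24, d_2 = (577 - 24^2)/1 = 1/1 = 1: (m_2, d_2) = (m_1, d_1) = (24, 1), so from here the quotient a_1 repeats; the period length is 1.
So sqrt(577) = [24; (48)] with period length k = 1.
k is odd, so (p_{k-1}, q_{k-1}) only solves x^2 - 577y^2 = -1 and the fundamental solution of x^2 - 577y^2 = 1 is (p_{2k-1}, q_{2k-1}) = (p_1, q_1); compute convergents through index 1, running through the period twice.
Convergents (p_i = a_i*p_{i-1} + p_{i-2}, q_i = a_i*q_{i-1} + q_{i-2} with p_{-2}=0, p_{-1}=1, q_{-2}=1, q_{-1}=0):
  i=0: a_0=24, p_0 = 24*1 + 0 = 24, q_0 = 24*0 + 1 = 1.
  i=1: a_1=48, p_1 = 48*24 + 1 = 1153, q_1 = 48*1 + 0 = 48.
Indeed p_0^2 - 577*q_0^2 = 576 - 577 = -1, not +1.
Check: 1153^2 - 577*48^2 = 1329409 - 1329408 = 1, so (x, y) = (1153, 48) solves the equation, and by the theorem it is the least positive solution.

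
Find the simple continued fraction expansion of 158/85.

[1; 1, 6, 12]

Run the Euclidean algorithm on 158 and 85; the successive quotients are the partial quotients a_0, a_1, ... (each step inverts the fractional part left over by the previous one):
  158 = 1*85 + 73, so a_0 = 1.
  85 = 1*73 + 12, so a_1 = 1.
  73 = 6*12 + 1, so a_2 = 6.
  12 = 12*1 + 0, so a_3 = 12.
The remainder reaches 0 after 4 divisions, so the expansion has 4 partial quotients, read off in order.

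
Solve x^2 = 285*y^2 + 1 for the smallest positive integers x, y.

(x, y) = (2431, 144)

First expand sqrt(285) as a continued fraction. With x_i = (sqrt(285) + m_i)/d_i and (m_0, d_0) = (0, 1): a_0 = floor(sqrt(285)) = 16, since 16^2 = 256 <= 285 < 289 = 17^2.
Iterate m_{i+1} = d_i*a_i - m_i, d_{i+1} = (285 - m_{i+1}^2)/d_i, a_{i+1} = floor((a_0 + m_{i+1})/d_{i+1}):
  m_1 = 1*16 - 0 = 16, d_1 = (285 - 16^2)/1 = 29/1 = 29, a_1 = floor((16 + 16)/29) = 1.
  m_2 = 29*1 - 16 = 13, d_2 = (285 - 13^2)/29 = 116/29 = 4, a_2 = floor((16 + 13)/4) = 7.
  m_3 = 4*7 - 13 = 15, d_3 = (285 - 15^2)/4 = 60/4 = 15, a_3 = floor((16 + 15)/15) = 2.
  m_4 = 15*2 - 15 = 15, d_4 = (285 - 15^2)/15 = 60/15 = 4, a_4 = floor((16 + 15)/4) = 7.
  m_5 = 4*7 - 15 = 13, d_5 = (285 - 13^2)/4 = 116/4 = 29, a_5 = floor((16 + 13)/29) = 1.
  m_6 = 29*1 - 13 = 16, d_6 = (285 - 16^2)/29 = 29/29 = 1, a_6 = floor((16 + 16)/1) = 32.
  m_7 = 1*32 - 16 = 16, d_7 = (285 - 16^2)/1 = 29/1 = 29: (m_7, d_7) = (m_1, d_1) = (16, 29), so from here the quotients repeat a_1, ..., a_6; the period length is 6.
So sqrt(285) = [16; (1, 7, 2, 7, 1, 32)] with period length k = 6.
k is even, so the fundamental solution of x^2 - 285y^2 = 1 is (p_{k-1}, q_{k-1}) = (p_5, q_5); compute convergents through index 5.
Convergents (p_i = a_i*p_{i-1} + p_{i-2}, q_i = a_i*q_{i-1} + q_{i-2} with p_{-2}=0, p_{-1}=1, q_{-2}=1, q_{-1}=0):
  i=0: a_0=16, p_0 = 16*1 + 0 = 16, q_0 = 16*0 + 1 = 1.
  i=1: a_1=1, p_1 = 1*16 + 1 = 17, q_1 = 1*1 + 0 = 1.
  i=2: a_2=7, p_2 = 7*17 + 16 = 135, q_2 = 7*1 + 1 = 8.
  i=3: a_3=2, p_3 = 2*135 + 17 = 287, q_3 = 2*8 + 1 = 17.
  i=4: a_4=7, p_4 = 7*287 + 135 = 2144, q_4 = 7*17 + 8 = 127.
  i=5: a_5=1, p_5 = 1*2144 + 287 = 2431, q_5 = 1*127 + 17 = 144.
Check: 2431^2 - 285*144^2 = 5909761 - 5909760 = 1, so (x, y) = (2431, 144) solves the equation, and by the theorem it is the least positive solution.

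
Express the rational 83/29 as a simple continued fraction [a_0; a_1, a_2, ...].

Run the Euclidean algorithm on 83 and 29; the successive quotients are the partial quotients a_0, a_1, ... (each step inverts the fractional part left over by the previous one):
  83 = 2*29 + 25, so a_0 = 2.
  29 = 1*25 + 4, so a_1 = 1.
  25 = 6*4 + 1, so a_2 = 6.
  4 = 4*1 + 0, so a_3 = 4.
The remainder reaches 0 after 4 divisions, so the expansion has 4 partial quotients, read off in order.

[2; 1, 6, 4]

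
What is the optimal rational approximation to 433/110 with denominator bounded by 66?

Expand x = 433/110 as a continued fraction with the Euclidean algorithm:
  433 = 3*110 + 103, so a_0 = 3.
  110 = 1*103 + 7, so a_1 = 1.
  103 = 14*7 + 5, so a_2 = 14.
  7 = 1*5 + 2, so a_3 = 1.
  5 = 2*2 + 1, so a_4 = 2.
  2 = 2*1 + 0, so a_5 = 2.
so x = [3; 1, 14, 1, 2, 2].
Convergents (p_i = a_i*p_{i-1} + p_{i-2}, q_i = a_i*q_{i-1} + q_{i-2} with p_{-2}=0, p_{-1}=1, q_{-2}=1, q_{-1}=0), until the denominator exceeds 66:
  i=0: a_0=3, p_0 = 3*1 + 0 = 3, q_0 = 3*0 + 1 = 1.
  i=1: a_1=1, p_1 = 1*3 + 1 = 4, q_1 = 1*1 + 0 = 1.
  i=2: a_2=14, p_2 = 14*4 + 3 = 59, q_2 = 14*1 + 1 = 15.
  i=3: a_3=1, p_3 = 1*59 + 4 = 63, q_3 = 1*15 + 1 = 16.
  i=4: a_4=2, p_4 = 2*63 + 59 = 185, q_4 = 2*16 + 15 = 47.
  i=5: a_5=2, p_5 = 2*185 + 63 = 433, q_5 = 2*47 + 16 = 110.
q_5 = 110 > 66, so the last convergent with denominator <= 66 is p_4/q_4 = 185/47.
The closest fraction with denominator <= 66 is either p_4/q_4 or the intermediate fraction (k*p_4 + p_3)/(k*q_4 + q_3) with the largest k >= 1 whose denominator stays <= 66; these approach x as k grows, and every other convergent or intermediate fraction in range is farther away.
Largest k: floor((66 - q_3)/q_4) = floor((66 - 16)/47) = 1.
That gives (1*185 + 63)/(1*47 + 16) = 248/63.
Compare the errors: |x - 185/47| = |433*47 - 185*110|/(110*47) = 1/5170, and |x - 248/63| = |433*63 - 248*110|/(110*63) = 1/6930.
Cross-multiplying, 1*5170 = 5170 < 6930 = 1*6930, so 1/6930 is smaller: the intermediate fraction 248/63 is closer to x than 185/47.

248/63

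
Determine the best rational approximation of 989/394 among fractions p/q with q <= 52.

123/49

Expand x = 989/394 as a continued fraction with the Euclidean algorithm:
  989 = 2*394 + 201, so a_0 = 2.
  394 = 1*201 + 193, so a_1 = 1.
  201 = 1*193 + 8, so a_2 = 1.
  193 = 24*8 + 1, so a_3 = 24.
  8 = 8*1 + 0, so a_4 = 8.
so x = [2; 1, 1, 24, 8].
Convergents (p_i = a_i*p_{i-1} + p_{i-2}, q_i = a_i*q_{i-1} + q_{i-2} with p_{-2}=0, p_{-1}=1, q_{-2}=1, q_{-1}=0), until the denominator exceeds 52:
  i=0: a_0=2, p_0 = 2*1 + 0 = 2, q_0 = 2*0 + 1 = 1.
  i=1: a_1=1, p_1 = 1*2 + 1 = 3, q_1 = 1*1 + 0 = 1.
  i=2: a_2=1, p_2 = 1*3 + 2 = 5, q_2 = 1*1 + 1 = 2.
  i=3: a_3=24, p_3 = 24*5 + 3 = 123, q_3 = 24*2 + 1 = 49.
  i=4: a_4=8, p_4 = 8*123 + 5 = 989, q_4 = 8*49 + 2 = 394.
q_4 = 394 > 52, so the last convergent with denominator <= 52 is p_3/q_3 = 123/49.
The closest fraction with denominator <= 52 is either p_3/q_3 or the intermediate fraction (k*p_3 + p_2)/(k*q_3 + q_2) with the largest k >= 1 whose denominator stays <= 52; these approach x as k grows, and every other convergent or intermediate fraction in range is farther away.
Largest k: floor((52 - q_2)/q_3) = floor((52 - 2)/49) = 1.
That gives (1*123 + 5)/(1*49 + 2) = 128/51.
Compare the errors: |x - 123/49| = |989*49 - 123*394|/(394*49) = 1/19306, and |x - 128/51| = |989*51 - 128*394|/(394*51) = 7/20094.
Cross-multiplying, 1*20094 = 20094 < 135142 = 7*19306, so 1/19306 is smaller: the convergent 123/49 is closer to x than 128/51.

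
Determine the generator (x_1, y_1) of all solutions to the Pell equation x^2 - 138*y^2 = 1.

(x, y) = (47, 4)

First expand sqrt(138) as a continued fraction. With x_i = (sqrt(138) + m_i)/d_i and (m_0, d_0) = (0, 1): a_0 = floor(sqrt(138)) = 11, since 11^2 = 121 <= 138 < 144 = 12^2.
Iterate m_{i+1} = d_i*a_i - m_i, d_{i+1} = (138 - m_{i+1}^2)/d_i, a_{i+1} = floor((a_0 + m_{i+1})/d_{i+1}):
  m_1 = 1*11 - 0 = 11, d_1 = (138 - 11^2)/1 = 17/1 = 17, a_1 = floor((11 + 11)/17) = 1.
  m_2 = 17*1 - 11 = 6, d_2 = (138 - 6^2)/17 = 102/17 = 6, a_2 = floor((11 + 6)/6) = 2.
  m_3 = 6*2 - 6 = 6, d_3 = (138 - 6^2)/6 = 102/6 = 17, a_3 = floor((11 + 6)/17) = 1.
  m_4 = 17*1 - 6 = 11, d_4 = (138 - 11^2)/17 = 17/17 = 1, a_4 = floor((11 + 11)/1) = 22.
  m_5 = 1*22 - 11 = 11, d_5 = (138 - 11^2)/1 = 17/1 = 17: (m_5, d_5) = (m_1, d_1) = (11, 17), so from here the quotients repeat a_1, ..., a_4; the period length is 4.
So sqrt(138) = [11; (1, 2, 1, 22)] with period length k = 4.
k is even, so the fundamental solution of x^2 - 138y^2 = 1 is (p_{k-1}, q_{k-1}) = (p_3, q_3); compute convergents through index 3.
Convergents (p_i = a_i*p_{i-1} + p_{i-2}, q_i = a_i*q_{i-1} + q_{i-2} with p_{-2}=0, p_{-1}=1, q_{-2}=1, q_{-1}=0):
  i=0: a_0=11, p_0 = 11*1 + 0 = 11, q_0 = 11*0 + 1 = 1.
  i=1: a_1=1, p_1 = 1*11 + 1 = 12, q_1 = 1*1 + 0 = 1.
  i=2: a_2=2, p_2 = 2*12 + 11 = 35, q_2 = 2*1 + 1 = 3.
  i=3: a_3=1, p_3 = 1*35 + 12 = 47, q_3 = 1*3 + 1 = 4.
Check: 47^2 - 138*4^2 = 2209 - 2208 = 1, so (x, y) = (47, 4) solves the equation, and by the theorem it is the least positive solution.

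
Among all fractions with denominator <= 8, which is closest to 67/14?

24/5

Expand x = 67/14 as a continued fraction with the Euclidean algorithm:
  67 = 4*14 + 11, so a_0 = 4.
  14 = 1*11 + 3, so a_1 = 1.
  11 = 3*3 + 2, so a_2 = 3.
  3 = 1*2 + 1, so a_3 = 1.
  2 = 2*1 + 0, so a_4 = 2.
so x = [4; 1, 3, 1, 2].
Convergents (p_i = a_i*p_{i-1} + p_{i-2}, q_i = a_i*q_{i-1} + q_{i-2} with p_{-2}=0, p_{-1}=1, q_{-2}=1, q_{-1}=0), until the denominator exceeds 8:
  i=0: a_0=4, p_0 = 4*1 + 0 = 4, q_0 = 4*0 + 1 = 1.
  i=1: a_1=1, p_1 = 1*4 + 1 = 5, q_1 = 1*1 + 0 = 1.
  i=2: a_2=3, p_2 = 3*5 + 4 = 19, q_2 = 3*1 + 1 = 4.
  i=3: a_3=1, p_3 = 1*19 + 5 = 24, q_3 = 1*4 + 1 = 5.
  i=4: a_4=2, p_4 = 2*24 + 19 = 67, q_4 = 2*5 + 4 = 14.
q_4 = 14 > 8, so the last convergent with denominator <= 8 is p_3/q_3 = 24/5.
The closest fraction with denominator <= 8 is either p_3/q_3 or the intermediate fraction (k*p_3 + p_2)/(k*q_3 + q_2) with the largest k >= 1 whose denominator stays <= 8; these approach x as k grows, and every other convergent or intermediate fraction in range is farther away.
Largest k: floor((8 - q_2)/q_3) = floor((8 - 4)/5) = 0.
Since k = 0, no intermediate fraction beyond p_3/q_3 has denominator <= 8, so the convergent 24/5 is the closest (its error is |67*5 - 24*14|/(14*5) = 1/70).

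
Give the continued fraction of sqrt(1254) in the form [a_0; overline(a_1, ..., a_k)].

[35; overline(2, 2, 2, 1, 34, 1, 2, 2, 2, 70)]

Write x_i = (sqrt(1254) + m_i)/d_i with (m_0, d_0) = (0, 1). a_0 = floor(sqrt(1254)) = 35, since 35^2 = 1225 <= 1254 < 1296 = 36^2.
Iterate m_{i+1} = d_i*a_i - m_i, d_{i+1} = (1254 - m_{i+1}^2)/d_i, a_{i+1} = floor((a_0 + m_{i+1})/d_{i+1}):
  m_1 = 1*35 - 0 = 35, d_1 = (1254 - 35^2)/1 = 29/1 = 29, a_1 = floor((35 + 35)/29) = 2.
  m_2 = 29*2 - 35 = 23, d_2 = (1254 - 23^2)/29 = 725/29 = 25, a_2 = floor((35 + 23)/25) = 2.
  m_3 = 25*2 - 23 = 27, d_3 = (1254 - 27^2)/25 = 525/25 = 21, a_3 = floor((35 + 27)/21) = 2.
  m_4 = 21*2 - 27 = 15, d_4 = (1254 - 15^2)/21 = 1029/21 = 49, a_4 = floor((35 + 15)/49) = 1.
  m_5 = 49*1 - 15 = 34, d_5 = (1254 - 34^2)/49 = 98/49 = 2, a_5 = floor((35 + 34)/2) = 34.
  m_6 = 2*34 - 34 = 34, d_6 = (1254 - 34^2)/2 = 98/2 = 49, a_6 = floor((35 + 34)/49) = 1.
  m_7 = 49*1 - 34 = 15, d_7 = (1254 - 15^2)/49 = 1029/49 = 21, a_7 = floor((35 + 15)/21) = 2.
  m_8 = 21*2 - 15 = 27, d_8 = (1254 - 27^2)/21 = 525/21 = 25, a_8 = floor((35 + 27)/25) = 2.
  m_9 = 25*2 - 27 = 23, d_9 = (1254 - 23^2)/25 = 725/25 = 29, a_9 = floor((35 + 23)/29) = 2.
  m_10 = 29*2 - 23 = 35, d_10 = (1254 - 35^2)/29 = 29/29 = 1, a_10 = floor((35 + 35)/1) = 70.
  m_11 = 1*70 - 35 = 35, d_11 = (1254 - 35^2)/1 = 29/1 = 29: (m_11, d_11) = (m_1, d_1) = (35, 29), so from here the quotients repeat a_1, ..., a_10; the period length is 10.
Hence the expansion of sqrt(1254) is a_0 = 35 followed by the repeating block 2, 2, 2, 1, 34, 1, 2, 2, 2, 70 (period 10).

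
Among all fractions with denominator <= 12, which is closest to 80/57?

Expand x = 80/57 as a continued fraction with the Euclidean algorithm:
  80 = 1*57 + 23, so a_0 = 1.
  57 = 2*23 + 11, so a_1 = 2.
  23 = 2*11 + 1, so a_2 = 2.
  11 = 11*1 + 0, so a_3 = 11.
so x = [1; 2, 2, 11].
Convergents (p_i = a_i*p_{i-1} + p_{i-2}, q_i = a_i*q_{i-1} + q_{i-2} with p_{-2}=0, p_{-1}=1, q_{-2}=1, q_{-1}=0), until the denominator exceeds 12:
  i=0: a_0=1, p_0 = 1*1 + 0 = 1, q_0 = 1*0 + 1 = 1.
  i=1: a_1=2, p_1 = 2*1 + 1 = 3, q_1 = 2*1 + 0 = 2.
  i=2: a_2=2, p_2 = 2*3 + 1 = 7, q_2 = 2*2 + 1 = 5.
  i=3: a_3=11, p_3 = 11*7 + 3 = 80, q_3 = 11*5 + 2 = 57.
q_3 = 57 > 12, so the last convergent with denominator <= 12 is p_2/q_2 = 7/5.
The closest fraction with denominator <= 12 is either p_2/q_2 or the intermediate fraction (k*p_2 + p_1)/(k*q_2 + q_1) with the largest k >= 1 whose denominator stays <= 12; these approach x as k grows, and every other convergent or intermediate fraction in range is farther away.
Largest k: floor((12 - q_1)/q_2) = floor((12 - 2)/5) = 2.
That gives (2*7 + 3)/(2*5 + 2) = 17/12.
Compare the errors: |x - 7/5| = |80*5 - 7*57|/(57*5) = 1/285, and |x - 17/12| = |80*12 - 17*57|/(57*12) = 9/684.
Cross-multiplying, 1*684 = 684 < 2565 = 9*285, so 1/285 is smaller: the convergent 7/5 is closer to x than 17/12.

7/5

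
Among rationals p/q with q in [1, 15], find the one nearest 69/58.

13/11

Expand x = 69/58 as a continued fraction with the Euclidean algorithm:
  69 = 1*58 + 11, so a_0 = 1.
  58 = 5*11 + 3, so a_1 = 5.
  11 = 3*3 + 2, so a_2 = 3.
  3 = 1*2 + 1, so a_3 = 1.
  2 = 2*1 + 0, so a_4 = 2.
so x = [1; 5, 3, 1, 2].
Convergents (p_i = a_i*p_{i-1} + p_{i-2}, q_i = a_i*q_{i-1} + q_{i-2} with p_{-2}=0, p_{-1}=1, q_{-2}=1, q_{-1}=0), until the denominator exceeds 15:
  i=0: a_0=1, p_0 = 1*1 + 0 = 1, q_0 = 1*0 + 1 = 1.
  i=1: a_1=5, p_1 = 5*1 + 1 = 6, q_1 = 5*1 + 0 = 5.
  i=2: a_2=3, p_2 = 3*6 + 1 = 19, q_2 = 3*5 + 1 = 16.
q_2 = 16 > 15, so the last convergent with denominator <= 15 is p_1/q_1 = 6/5.
The closest fraction with denominator <= 15 is either p_1/q_1 or the intermediate fraction (k*p_1 + p_0)/(k*q_1 + q_0) with the largest k >= 1 whose denominator stays <= 15; these approach x as k grows, and every other convergent or intermediate fraction in range is farther away.
Largest k: floor((15 - q_0)/q_1) = floor((15 - 1)/5) = 2.
That gives (2*6 + 1)/(2*5 + 1) = 13/11.
Compare the errors: |x - 6/5| = |69*5 - 6*58|/(58*5) = 3/290, and |x - 13/11| = |69*11 - 13*58|/(58*11) = 5/638.
Cross-multiplying, 5*290 = 1450 < 1914 = 3*638, so 5/638 is smaller: the intermediate fraction 13/11 is closer to x than 6/5.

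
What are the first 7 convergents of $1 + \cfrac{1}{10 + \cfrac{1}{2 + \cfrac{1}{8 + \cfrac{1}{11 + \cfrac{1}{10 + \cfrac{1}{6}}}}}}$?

1/1, 11/10, 23/21, 195/178, 2168/1979, 21875/19968, 133418/121787

Using the convergent recurrence p_i = a_i*p_{i-1} + p_{i-2}, q_i = a_i*q_{i-1} + q_{i-2} with p_{-2}=0, p_{-1}=1, q_{-2}=1, q_{-1}=0:
  i=0: a_0=1, p_0 = 1*1 + 0 = 1, q_0 = 1*0 + 1 = 1.
  i=1: a_1=10, p_1 = 10*1 + 1 = 11, q_1 = 10*1 + 0 = 10.
  i=2: a_2=2, p_2 = 2*11 + 1 = 23, q_2 = 2*10 + 1 = 21.
  i=3: a_3=8, p_3 = 8*23 + 11 = 195, q_3 = 8*21 + 10 = 178.
  i=4: a_4=11, p_4 = 11*195 + 23 = 2168, q_4 = 11*178 + 21 = 1979.
  i=5: a_5=10, p_5 = 10*2168 + 195 = 21875, q_5 = 10*1979 + 178 = 19968.
  i=6: a_6=6, p_6 = 6*21875 + 2168 = 133418, q_6 = 6*19968 + 1979 = 121787.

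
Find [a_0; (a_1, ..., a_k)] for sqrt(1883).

Write x_i = (sqrt(1883) + m_i)/d_i with (m_0, d_0) = (0, 1). a_0 = floor(sqrt(1883)) = 43, since 43^2 = 1849 <= 1883 < 1936 = 44^2.
Iterate m_{i+1} = d_i*a_i - m_i, d_{i+1} = (1883 - m_{i+1}^2)/d_i, a_{i+1} = floor((a_0 + m_{i+1})/d_{i+1}):
  m_1 = 1*43 - 0 = 43, d_1 = (1883 - 43^2)/1 = 34/1 = 34, a_1 = floor((43 + 43)/34) = 2.
  m_2 = 34*2 - 43 = 25, d_2 = (1883 - 25^2)/34 = 1258/34 = 37, a_2 = floor((43 + 25)/37) = 1.
  m_3 = 37*1 - 25 = 12, d_3 = (1883 - 12^2)/37 = 1739/37 = 47, a_3 = floor((43 + 12)/47) = 1.
  m_4 = 47*1 - 12 = 35, d_4 = (1883 - 35^2)/47 = 658/47 = 14, a_4 = floor((43 + 35)/14) = 5.
  m_5 = 14*5 - 35 = 35, d_5 = (1883 - 35^2)/14 = 658/14 = 47, a_5 = floor((43 + 35)/47) = 1.
  m_6 = 47*1 - 35 = 12, d_6 = (1883 - 12^2)/47 = 1739/47 = 37, a_6 = floor((43 + 12)/37) = 1.
  m_7 = 37*1 - 12 = 25, d_7 = (1883 - 25^2)/37 = 1258/37 = 34, a_7 = floor((43 + 25)/34) = 2.
  m_8 = 34*2 - 25 = 43, d_8 = (1883 - 43^2)/34 = 34/34 = 1, a_8 = floor((43 + 43)/1) = 86.
  m_9 = 1*86 - 43 = 43, d_9 = (1883 - 43^2)/1 = 34/1 = 34: (m_9, d_9) = (m_1, d_1) = (43, 34), so from here the quotients repeat a_1, ..., a_8; the period length is 8.
Hence the expansion of sqrt(1883) is a_0 = 43 followed by the repeating block 2, 1, 1, 5, 1, 1, 2, 86 (period 8).

[43; (2, 1, 1, 5, 1, 1, 2, 86)]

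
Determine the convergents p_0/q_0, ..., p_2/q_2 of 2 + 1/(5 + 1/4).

Using the convergent recurrence p_i = a_i*p_{i-1} + p_{i-2}, q_i = a_i*q_{i-1} + q_{i-2} with p_{-2}=0, p_{-1}=1, q_{-2}=1, q_{-1}=0:
  i=0: a_0=2, p_0 = 2*1 + 0 = 2, q_0 = 2*0 + 1 = 1.
  i=1: a_1=5, p_1 = 5*2 + 1 = 11, q_1 = 5*1 + 0 = 5.
  i=2: a_2=4, p_2 = 4*11 + 2 = 46, q_2 = 4*5 + 1 = 21.

2/1, 11/5, 46/21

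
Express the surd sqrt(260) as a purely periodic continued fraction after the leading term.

Write x_i = (sqrt(260) + m_i)/d_i with (m_0, d_0) = (0, 1). a_0 = floor(sqrt(260)) = 16, since 16^2 = 256 <= 260 < 289 = 17^2.
Iterate m_{i+1} = d_i*a_i - m_i, d_{i+1} = (260 - m_{i+1}^2)/d_i, a_{i+1} = floor((a_0 + m_{i+1})/d_{i+1}):
  m_1 = 1*16 - 0 = 16, d_1 = (260 - 16^2)/1 = 4/1 = 4, a_1 = floor((16 + 16)/4) = 8.
  m_2 = 4*8 - 16 = 16, d_2 = (260 - 16^2)/4 = 4/4 = 1, a_2 = floor((16 + 16)/1) = 32.
  m_3 = 1*32 - 16 = 16, d_3 = (260 - 16^2)/1 = 4/1 = 4: (m_3, d_3) = (m_1, d_1) = (16, 4), so from here the quotients repeat a_1, a_2; the period length is 2.
Hence the expansion of sqrt(260) is a_0 = 16 followed by the repeating block 8, 32 (period 2).

[16; (8, 32)]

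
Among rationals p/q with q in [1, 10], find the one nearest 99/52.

Expand x = 99/52 as a continued fraction with the Euclidean algorithm:
  99 = 1*52 + 47, so a_0 = 1.
  52 = 1*47 + 5, so a_1 = 1.
  47 = 9*5 + 2, so a_2 = 9.
  5 = 2*2 + 1, so a_3 = 2.
  2 = 2*1 + 0, so a_4 = 2.
so x = [1; 1, 9, 2, 2].
Convergents (p_i = a_i*p_{i-1} + p_{i-2}, q_i = a_i*q_{i-1} + q_{i-2} with p_{-2}=0, p_{-1}=1, q_{-2}=1, q_{-1}=0), until the denominator exceeds 10:
  i=0: a_0=1, p_0 = 1*1 + 0 = 1, q_0 = 1*0 + 1 = 1.
  i=1: a_1=1, p_1 = 1*1 + 1 = 2, q_1 = 1*1 + 0 = 1.
  i=2: a_2=9, p_2 = 9*2 + 1 = 19, q_2 = 9*1 + 1 = 10.
  i=3: a_3=2, p_3 = 2*19 + 2 = 40, q_3 = 2*10 + 1 = 21.
q_3 = 21 > 10, so the last convergent with denominator <= 10 is p_2/q_2 = 19/10.
The closest fraction with denominator <= 10 is either p_2/q_2 or the intermediate fraction (k*p_2 + p_1)/(k*q_2 + q_1) with the largest k >= 1 whose denominator stays <= 10; these approach x as k grows, and every other convergent or intermediate fraction in range is farther away.
Largest k: floor((10 - q_1)/q_2) = floor((10 - 1)/10) = 0.
Since k = 0, no intermediate fraction beyond p_2/q_2 has denominator <= 10, so the convergent 19/10 is the closest (its error is |99*10 - 19*52|/(52*10) = 2/520).

19/10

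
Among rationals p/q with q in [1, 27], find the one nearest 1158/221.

131/25

Expand x = 1158/221 as a continued fraction with the Euclidean algorithm:
  1158 = 5*221 + 53, so a_0 = 5.
  221 = 4*53 + 9, so a_1 = 4.
  53 = 5*9 + 8, so a_2 = 5.
  9 = 1*8 + 1, so a_3 = 1.
  8 = 8*1 + 0, so a_4 = 8.
so x = [5; 4, 5, 1, 8].
Convergents (p_i = a_i*p_{i-1} + p_{i-2}, q_i = a_i*q_{i-1} + q_{i-2} with p_{-2}=0, p_{-1}=1, q_{-2}=1, q_{-1}=0), until the denominator exceeds 27:
  i=0: a_0=5, p_0 = 5*1 + 0 = 5, q_0 = 5*0 + 1 = 1.
  i=1: a_1=4, p_1 = 4*5 + 1 = 21, q_1 = 4*1 + 0 = 4.
  i=2: a_2=5, p_2 = 5*21 + 5 = 110, q_2 = 5*4 + 1 = 21.
  i=3: a_3=1, p_3 = 1*110 + 21 = 131, q_3 = 1*21 + 4 = 25.
  i=4: a_4=8, p_4 = 8*131 + 110 = 1158, q_4 = 8*25 + 21 = 221.
q_4 = 221 > 27, so the last convergent with denominator <= 27 is p_3/q_3 = 131/25.
The closest fraction with denominator <= 27 is either p_3/q_3 or the intermediate fraction (k*p_3 + p_2)/(k*q_3 + q_2) with the largest k >= 1 whose denominator stays <= 27; these approach x as k grows, and every other convergent or intermediate fraction in range is farther away.
Largest k: floor((27 - q_2)/q_3) = floor((27 - 21)/25) = 0.
Since k = 0, no intermediate fraction beyond p_3/q_3 has denominator <= 27, so the convergent 131/25 is the closest (its error is |1158*25 - 131*221|/(221*25) = 1/5525).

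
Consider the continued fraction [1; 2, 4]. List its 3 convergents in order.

Using the convergent recurrence p_i = a_i*p_{i-1} + p_{i-2}, q_i = a_i*q_{i-1} + q_{i-2} with p_{-2}=0, p_{-1}=1, q_{-2}=1, q_{-1}=0:
  i=0: a_0=1, p_0 = 1*1 + 0 = 1, q_0 = 1*0 + 1 = 1.
  i=1: a_1=2, p_1 = 2*1 + 1 = 3, q_1 = 2*1 + 0 = 2.
  i=2: a_2=4, p_2 = 4*3 + 1 = 13, q_2 = 4*2 + 1 = 9.

1/1, 3/2, 13/9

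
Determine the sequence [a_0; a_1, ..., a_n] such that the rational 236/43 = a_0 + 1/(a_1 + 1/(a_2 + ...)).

[5; 2, 21]

Run the Euclidean algorithm on 236 and 43; the successive quotients are the partial quotients a_0, a_1, ... (each step inverts the fractional part left over by the previous one):
  236 = 5*43 + 21, so a_0 = 5.
  43 = 2*21 + 1, so a_1 = 2.
  21 = 21*1 + 0, so a_2 = 21.
The remainder reaches 0 after 3 divisions, so the expansion has 3 partial quotients, read off in order.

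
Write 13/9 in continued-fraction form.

Run the Euclidean algorithm on 13 and 9; the successive quotients are the partial quotients a_0, a_1, ... (each step inverts the fractional part left over by the previous one):
  13 = 1*9 + 4, so a_0 = 1.
  9 = 2*4 + 1, so a_1 = 2.
  4 = 4*1 + 0, so a_2 = 4.
The remainder reaches 0 after 3 divisions, so the expansion has 3 partial quotients, read off in order.

[1; 2, 4]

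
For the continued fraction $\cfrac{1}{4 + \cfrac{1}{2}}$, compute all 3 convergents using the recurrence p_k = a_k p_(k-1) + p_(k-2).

Using the convergent recurrence p_i = a_i*p_{i-1} + p_{i-2}, q_i = a_i*q_{i-1} + q_{i-2} with p_{-2}=0, p_{-1}=1, q_{-2}=1, q_{-1}=0:
  i=0: a_0=0, p_0 = 0*1 + 0 = 0, q_0 = 0*0 + 1 = 1.
  i=1: a_1=4, p_1 = 4*0 + 1 = 1, q_1 = 4*1 + 0 = 4.
  i=2: a_2=2, p_2 = 2*1 + 0 = 2, q_2 = 2*4 + 1 = 9.

0/1, 1/4, 2/9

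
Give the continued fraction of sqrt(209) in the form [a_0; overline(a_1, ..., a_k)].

Write x_i = (sqrt(209) + m_i)/d_i with (m_0, d_0) = (0, 1). a_0 = floor(sqrt(209)) = 14, since 14^2 = 196 <= 209 < 225 = 15^2.
Iterate m_{i+1} = d_i*a_i - m_i, d_{i+1} = (209 - m_{i+1}^2)/d_i, a_{i+1} = floor((a_0 + m_{i+1})/d_{i+1}):
  m_1 = 1*14 - 0 = 14, d_1 = (209 - 14^2)/1 = 13/1 = 13, a_1 = floor((14 + 14)/13) = 2.
  m_2 = 13*2 - 14 = 12, d_2 = (209 - 12^2)/13 = 65/13 = 5, a_2 = floor((14 + 12)/5) = 5.
  m_3 = 5*5 - 12 = 13, d_3 = (209 - 13^2)/5 = 40/5 = 8, a_3 = floor((14 + 13)/8) = 3.
  m_4 = 8*3 - 13 = 11, d_4 = (209 - 11^2)/8 = 88/8 = 11, a_4 = floor((14 + 11)/11) = 2.
  m_5 = 11*2 - 11 = 11, d_5 = (209 - 11^2)/11 = 88/11 = 8, a_5 = floor((14 + 11)/8) = 3.
  m_6 = 8*3 - 11 = 13, d_6 = (209 - 13^2)/8 = 40/8 = 5, a_6 = floor((14 + 13)/5) = 5.
  m_7 = 5*5 - 13 = 12, d_7 = (209 - 12^2)/5 = 65/5 = 13, a_7 = floor((14 + 12)/13) = 2.
  m_8 = 13*2 - 12 = 14, d_8 = (209 - 14^2)/13 = 13/13 = 1, a_8 = floor((14 + 14)/1) = 28.
  m_9 = 1*28 - 14 = 14, d_9 = (209 - 14^2)/1 = 13/1 = 13: (m_9, d_9) = (m_1, d_1) = (14, 13), so from here the quotients repeat a_1, ..., a_8; the period length is 8.
Hence the expansion of sqrt(209) is a_0 = 14 followed by the repeating block 2, 5, 3, 2, 3, 5, 2, 28 (period 8).

[14; overline(2, 5, 3, 2, 3, 5, 2, 28)]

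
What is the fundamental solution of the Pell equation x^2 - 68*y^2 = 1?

First expand sqrt(68) as a continued fraction. With x_i = (sqrt(68) + m_i)/d_i and (m_0, d_0) = (0, 1): a_0 = floor(sqrt(68)) = 8, since 8^2 = 64 <= 68 < 81 = 9^2.
Iterate m_{i+1} = d_i*a_i - m_i, d_{i+1} = (68 - m_{i+1}^2)/d_i, a_{i+1} = floor((a_0 + m_{i+1})/d_{i+1}):
  m_1 = 1*8 - 0 = 8, d_1 = (68 - 8^2)/1 = 4/1 = 4, a_1 = floor((8 + 8)/4) = 4.
  m_2 = 4*4 - 8 = 8, d_2 = (68 - 8^2)/4 = 4/4 = 1, a_2 = floor((8 + 8)/1) = 16.
  m_3 = 1*16 - 8 = 8, d_3 = (68 - 8^2)/1 = 4/1 = 4: (m_3, d_3) = (m_1, d_1) = (8, 4), so from here the quotients repeat a_1, a_2; the period length is 2.
So sqrt(68) = [8; (4, 16)] with period length k = 2.
k is even, so the fundamental solution of x^2 - 68y^2 = 1 is (p_{k-1}, q_{k-1}) = (p_1, q_1); compute convergents through index 1.
Convergents (p_i = a_i*p_{i-1} + p_{i-2}, q_i = a_i*q_{i-1} + q_{i-2} with p_{-2}=0, p_{-1}=1, q_{-2}=1, q_{-1}=0):
  i=0: a_0=8, p_0 = 8*1 + 0 = 8, q_0 = 8*0 + 1 = 1.
  i=1: a_1=4, p_1 = 4*8 + 1 = 33, q_1 = 4*1 + 0 = 4.
Check: 33^2 - 68*4^2 = 1089 - 1088 = 1, so (x, y) = (33, 4) solves the equation, and by the theorem it is the least positive solution.

(x, y) = (33, 4)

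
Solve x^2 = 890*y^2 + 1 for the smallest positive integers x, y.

(x, y) = (179, 6)

First expand sqrt(890) as a continued fraction. With x_i = (sqrt(890) + m_i)/d_i and (m_0, d_0) = (0, 1): a_0 = floor(sqrt(890)) = 29, since 29^2 = 841 <= 890 < 900 = 30^2.
Iterate m_{i+1} = d_i*a_i - m_i, d_{i+1} = (890 - m_{i+1}^2)/d_i, a_{i+1} = floor((a_0 + m_{i+1})/d_{i+1}):
  m_1 = 1*29 - 0 = 29, d_1 = (890 - 29^2)/1 = 49/1 = 49, a_1 = floor((29 + 29)/49) = 1.
  m_2 = 49*1 - 29 = 20, d_2 = (890 - 20^2)/49 = 490/49 = 10, a_2 = floor((29 + 20)/10) = 4.
  m_3 = 10*4 - 20 = 20, d_3 = (890 - 20^2)/10 = 490/10 = 49, a_3 = floor((29 + 20)/49) = 1.
  m_4 = 49*1 - 20 = 29, d_4 = (890 - 29^2)/49 = 49/49 = 1, a_4 = floor((29 + 29)/1) = 58.
  m_5 = 1*58 - 29 = 29, d_5 = (890 - 29^2)/1 = 49/1 = 49: (m_5, d_5) = (m_1, d_1) = (29, 49), so from here the quotients repeat a_1, ..., a_4; the period length is 4.
So sqrt(890) = [29; (1, 4, 1, 58)] with period length k = 4.
k is even, so the fundamental solution of x^2 - 890y^2 = 1 is (p_{k-1}, q_{k-1}) = (p_3, q_3); compute convergents through index 3.
Convergents (p_i = a_i*p_{i-1} + p_{i-2}, q_i = a_i*q_{i-1} + q_{i-2} with p_{-2}=0, p_{-1}=1, q_{-2}=1, q_{-1}=0):
  i=0: a_0=29, p_0 = 29*1 + 0 = 29, q_0 = 29*0 + 1 = 1.
  i=1: a_1=1, p_1 = 1*29 + 1 = 30, q_1 = 1*1 + 0 = 1.
  i=2: a_2=4, p_2 = 4*30 + 29 = 149, q_2 = 4*1 + 1 = 5.
  i=3: a_3=1, p_3 = 1*149 + 30 = 179, q_3 = 1*5 + 1 = 6.
Check: 179^2 - 890*6^2 = 32041 - 32040 = 1, so (x, y) = (179, 6) solves the equation, and by the theorem it is the least positive solution.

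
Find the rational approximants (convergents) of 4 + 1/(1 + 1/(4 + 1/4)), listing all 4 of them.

4/1, 5/1, 24/5, 101/21

Using the convergent recurrence p_i = a_i*p_{i-1} + p_{i-2}, q_i = a_i*q_{i-1} + q_{i-2} with p_{-2}=0, p_{-1}=1, q_{-2}=1, q_{-1}=0:
  i=0: a_0=4, p_0 = 4*1 + 0 = 4, q_0 = 4*0 + 1 = 1.
  i=1: a_1=1, p_1 = 1*4 + 1 = 5, q_1 = 1*1 + 0 = 1.
  i=2: a_2=4, p_2 = 4*5 + 4 = 24, q_2 = 4*1 + 1 = 5.
  i=3: a_3=4, p_3 = 4*24 + 5 = 101, q_3 = 4*5 + 1 = 21.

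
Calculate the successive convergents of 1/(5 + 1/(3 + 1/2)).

0/1, 1/5, 3/16, 7/37

Using the convergent recurrence p_i = a_i*p_{i-1} + p_{i-2}, q_i = a_i*q_{i-1} + q_{i-2} with p_{-2}=0, p_{-1}=1, q_{-2}=1, q_{-1}=0:
  i=0: a_0=0, p_0 = 0*1 + 0 = 0, q_0 = 0*0 + 1 = 1.
  i=1: a_1=5, p_1 = 5*0 + 1 = 1, q_1 = 5*1 + 0 = 5.
  i=2: a_2=3, p_2 = 3*1 + 0 = 3, q_2 = 3*5 + 1 = 16.
  i=3: a_3=2, p_3 = 2*3 + 1 = 7, q_3 = 2*16 + 5 = 37.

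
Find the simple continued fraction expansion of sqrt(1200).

[34; (1, 1, 1, 3, 1, 1, 1, 68)]

Write x_i = (sqrt(1200) + m_i)/d_i with (m_0, d_0) = (0, 1). a_0 = floor(sqrt(1200)) = 34, since 34^2 = 1156 <= 1200 < 1225 = 35^2.
Iterate m_{i+1} = d_i*a_i - m_i, d_{i+1} = (1200 - m_{i+1}^2)/d_i, a_{i+1} = floor((a_0 + m_{i+1})/d_{i+1}):
  m_1 = 1*34 - 0 = 34, d_1 = (1200 - 34^2)/1 = 44/1 = 44, a_1 = floor((34 + 34)/44) = 1.
  m_2 = 44*1 - 34 = 10, d_2 = (1200 - 10^2)/44 = 1100/44 = 25, a_2 = floor((34 + 10)/25) = 1.
  m_3 = 25*1 - 10 = 15, d_3 = (1200 - 15^2)/25 = 975/25 = 39, a_3 = floor((34 + 15)/39) = 1.
  m_4 = 39*1 - 15 = 24, d_4 = (1200 - 24^2)/39 = 624/39 = 16, a_4 = floor((34 + 24)/16) = 3.
  m_5 = 16*3 - 24 = 24, d_5 = (1200 - 24^2)/16 = 624/16 = 39, a_5 = floor((34 + 24)/39) = 1.
  m_6 = 39*1 - 24 = 15, d_6 = (1200 - 15^2)/39 = 975/39 = 25, a_6 = floor((34 + 15)/25) = 1.
  m_7 = 25*1 - 15 = 10, d_7 = (1200 - 10^2)/25 = 1100/25 = 44, a_7 = floor((34 + 10)/44) = 1.
  m_8 = 44*1 - 10 = 34, d_8 = (1200 - 34^2)/44 = 44/44 = 1, a_8 = floor((34 + 34)/1) = 68.
  m_9 = 1*68 - 34 = 34, d_9 = (1200 - 34^2)/1 = 44/1 = 44: (m_9, d_9) = (m_1, d_1) = (34, 44), so from here the quotients repeat a_1, ..., a_8; the period length is 8.
Hence the expansion of sqrt(1200) is a_0 = 34 followed by the repeating block 1, 1, 1, 3, 1, 1, 1, 68 (period 8).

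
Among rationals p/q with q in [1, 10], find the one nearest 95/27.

7/2

Expand x = 95/27 as a continued fraction with the Euclidean algorithm:
  95 = 3*27 + 14, so a_0 = 3.
  27 = 1*14 + 13, so a_1 = 1.
  14 = 1*13 + 1, so a_2 = 1.
  13 = 13*1 + 0, so a_3 = 13.
so x = [3; 1, 1, 13].
Convergents (p_i = a_i*p_{i-1} + p_{i-2}, q_i = a_i*q_{i-1} + q_{i-2} with p_{-2}=0, p_{-1}=1, q_{-2}=1, q_{-1}=0), until the denominator exceeds 10:
  i=0: a_0=3, p_0 = 3*1 + 0 = 3, q_0 = 3*0 + 1 = 1.
  i=1: a_1=1, p_1 = 1*3 + 1 = 4, q_1 = 1*1 + 0 = 1.
  i=2: a_2=1, p_2 = 1*4 + 3 = 7, q_2 = 1*1 + 1 = 2.
  i=3: a_3=13, p_3 = 13*7 + 4 = 95, q_3 = 13*2 + 1 = 27.
q_3 = 27 > 10, so the last convergent with denominator <= 10 is p_2/q_2 = 7/2.
The closest fraction with denominator <= 10 is either p_2/q_2 or the intermediate fraction (k*p_2 + p_1)/(k*q_2 + q_1) with the largest k >= 1 whose denominator stays <= 10; these approach x as k grows, and every other convergent or intermediate fraction in range is farther away.
Largest k: floor((10 - q_1)/q_2) = floor((10 - 1)/2) = 4.
That gives (4*7 + 4)/(4*2 + 1) = 32/9.
Compare the errors: |x - 7/2| = |95*2 - 7*27|/(27*2) = 1/54, and |x - 32/9| = |95*9 - 32*27|/(27*9) = 9/243.
Cross-multiplying, 1*243 = 243 < 486 = 9*54, so 1/54 is smaller: the convergent 7/2 is closer to x than 32/9.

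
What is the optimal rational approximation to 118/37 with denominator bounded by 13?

Expand x = 118/37 as a continued fraction with the Euclidean algorithm:
  118 = 3*37 + 7, so a_0 = 3.
  37 = 5*7 + 2, so a_1 = 5.
  7 = 3*2 + 1, so a_2 = 3.
  2 = 2*1 + 0, so a_3 = 2.
so x = [3; 5, 3, 2].
Convergents (p_i = a_i*p_{i-1} + p_{i-2}, q_i = a_i*q_{i-1} + q_{i-2} with p_{-2}=0, p_{-1}=1, q_{-2}=1, q_{-1}=0), until the denominator exceeds 13:
  i=0: a_0=3, p_0 = 3*1 + 0 = 3, q_0 = 3*0 + 1 = 1.
  i=1: a_1=5, p_1 = 5*3 + 1 = 16, q_1 = 5*1 + 0 = 5.
  i=2: a_2=3, p_2 = 3*16 + 3 = 51, q_2 = 3*5 + 1 = 16.
q_2 = 16 > 13, so the last convergent with denominator <= 13 is p_1/q_1 = 16/5.
The closest fraction with denominator <= 13 is either p_1/q_1 or the intermediate fraction (k*p_1 + p_0)/(k*q_1 + q_0) with the largest k >= 1 whose denominator stays <= 13; these approach x as k grows, and every other convergent or intermediate fraction in range is farther away.
Largest k: floor((13 - q_0)/q_1) = floor((13 - 1)/5) = 2.
That gives (2*16 + 3)/(2*5 + 1) = 35/11.
Compare the errors: |x - 16/5| = |118*5 - 16*37|/(37*5) = 2/185, and |x - 35/11| = |118*11 - 35*37|/(37*11) = 3/407.
Cross-multiplying, 3*185 = 555 < 814 = 2*407, so 3/407 is smaller: the intermediate fraction 35/11 is closer to x than 16/5.

35/11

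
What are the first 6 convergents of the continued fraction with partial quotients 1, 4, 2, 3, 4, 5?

Using the convergent recurrence p_i = a_i*p_{i-1} + p_{i-2}, q_i = a_i*q_{i-1} + q_{i-2} with p_{-2}=0, p_{-1}=1, q_{-2}=1, q_{-1}=0:
  i=0: a_0=1, p_0 = 1*1 + 0 = 1, q_0 = 1*0 + 1 = 1.
  i=1: a_1=4, p_1 = 4*1 + 1 = 5, q_1 = 4*1 + 0 = 4.
  i=2: a_2=2, p_2 = 2*5 + 1 = 11, q_2 = 2*4 + 1 = 9.
  i=3: a_3=3, p_3 = 3*11 + 5 = 38, q_3 = 3*9 + 4 = 31.
  i=4: a_4=4, p_4 = 4*38 + 11 = 163, q_4 = 4*31 + 9 = 133.
  i=5: a_5=5, p_5 = 5*163 + 38 = 853, q_5 = 5*133 + 31 = 696.

1/1, 5/4, 11/9, 38/31, 163/133, 853/696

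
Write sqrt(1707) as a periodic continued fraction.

Write x_i = (sqrt(1707) + m_i)/d_i with (m_0, d_0) = (0, 1). a_0 = floor(sqrt(1707)) = 41, since 41^2 = 1681 <= 1707 < 1764 = 42^2.
Iterate m_{i+1} = d_i*a_i - m_i, d_{i+1} = (1707 - m_{i+1}^2)/d_i, a_{i+1} = floor((a_0 + m_{i+1})/d_{i+1}):
  m_1 = 1*41 - 0 = 41, d_1 = (1707 - 41^2)/1 = 26/1 = 26, a_1 = floor((41 + 41)/26) = 3.
  m_2 = 26*3 - 41 = 37, d_2 = (1707 - 37^2)/26 = 338/26 = 13, a_2 = floor((41 + 37)/13) = 6.
  m_3 = 13*6 - 37 = 41, d_3 = (1707 - 41^2)/13 = 26/13 = 2, a_3 = floor((41 + 41)/2) = 41.
  m_4 = 2*41 - 41 = 41, d_4 = (1707 - 41^2)/2 = 26/2 = 13, a_4 = floor((41 + 41)/13) = 6.
  m_5 = 13*6 - 41 = 37, d_5 = (1707 - 37^2)/13 = 338/13 = 26, a_5 = floor((41 + 37)/26) = 3.
  m_6 = 26*3 - 37 = 41, d_6 = (1707 - 41^2)/26 = 26/26 = 1, a_6 = floor((41 + 41)/1) = 82.
  m_7 = 1*82 - 41 = 41, d_7 = (1707 - 41^2)/1 = 26/1 = 26: (m_7, d_7) = (m_1, d_1) = (41, 26), so from here the quotients repeat a_1, ..., a_6; the period length is 6.
Hence the expansion of sqrt(1707) is a_0 = 41 followed by the repeating block 3, 6, 41, 6, 3, 82 (period 6).

[41; (3, 6, 41, 6, 3, 82)]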